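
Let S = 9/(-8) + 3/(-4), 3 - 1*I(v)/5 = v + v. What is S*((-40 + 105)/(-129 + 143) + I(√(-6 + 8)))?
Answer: -4125/112 + 75*√2/4 ≈ -10.314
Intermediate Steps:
I(v) = 15 - 10*v (I(v) = 15 - 5*(v + v) = 15 - 10*v)
S = -15/8 (S = 9*(-⅛) + 3*(-¼) = -9/8 - ¾ = -15/8 ≈ -1.8750)
S*((-40 + 105)/(-129 + 143) + I(√(-6 + 8))) = -15*((-40 + 105)/(-129 + 143) + (15 - 10*√(-6 + 8)))/8 = -15*(65/14 + (15 - 10*√2))/8 = -15*(275/14 - 10*√2)/8 = -4125/112 + 75*√2/4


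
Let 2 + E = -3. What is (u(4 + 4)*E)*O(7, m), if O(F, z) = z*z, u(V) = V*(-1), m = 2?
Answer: 160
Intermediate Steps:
E = -5 (E = -2 - 3 = -5)
u(V) = -V
O(F, z) = z²
(u(4 + 4)*E)*O(7, m) = (-(4 + 4)*(-5))*2² = (-1*8*(-5))*4 = -8*(-5)*4 = 40*4 = 160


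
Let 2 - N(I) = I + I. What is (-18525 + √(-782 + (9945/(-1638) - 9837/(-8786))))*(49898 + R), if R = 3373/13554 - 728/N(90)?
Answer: -371719504708175/402102 + 60197490641*I*√744160515805/37095115806 ≈ -9.2444e+8 + 1.3999e+6*I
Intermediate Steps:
N(I) = 2 - 2*I (N(I) = 2 - (I + I) = 2 - 2*I)
R = 5233853/1206306 (R = 3373/13554 - 728/(2 - 2*90) = 3373*(1/13554) - 728/(2 - 180) = 3373/13554 - 728/(-178) = 3373/13554 - 728*(-1/178) = 3373/13554 + 364/89 = 5233853/1206306 ≈ 4.3387)
(-18525 + √(-782 + (9945/(-1638) - 9837/(-8786))))*(49898 + R) = (-18525 + √(-782 + (9945/(-1638) - 9837/(-8786))))*(49898 + 5233853/1206306) = (-18525 + √(-782 + (9945*(-1/1638) - 9837*(-1/8786))))*(60197490641/1206306) = (-18525 + √(-782 + (-85/14 + 9837/8786)))*(60197490641/1206306) = (-18525 + √(-782 - 152273/30751))*(60197490641/1206306) = (-18525 + √(-24199555/30751))*(60197490641/1206306) = (-18525 + I*√744160515805/30751)*(60197490641/1206306) = -371719504708175/402102 + 60197490641*I*√744160515805/37095115806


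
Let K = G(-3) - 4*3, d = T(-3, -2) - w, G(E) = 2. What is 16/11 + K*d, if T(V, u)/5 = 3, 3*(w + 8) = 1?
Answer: -7432/33 ≈ -225.21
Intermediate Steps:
w = -23/3 (w = -8 + (1/3)*1 = -8 + 1/3 = -23/3 ≈ -7.6667)
T(V, u) = 15 (T(V, u) = 5*3 = 15)
d = 68/3 (d = 15 - 1*(-23/3) = 15 + 23/3 = 68/3 ≈ 22.667)
K = -10 (K = 2 - 4*3 = 2 - 12 = -10)
16/11 + K*d = 16/11 - 10*68/3 = 16*(1/11) - 680/3 = 16/11 - 680/3 = -7432/33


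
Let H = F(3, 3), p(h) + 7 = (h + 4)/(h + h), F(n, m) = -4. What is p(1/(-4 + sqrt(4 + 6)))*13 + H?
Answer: -385/2 + 26*sqrt(10) ≈ -110.28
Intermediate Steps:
p(h) = -7 + (4 + h)/(2*h) (p(h) = -7 + (h + 4)/(h + h) = -7 + (4 + h)/((2*h)) = -7 + (4 + h)*(1/(2*h)) = -7 + (4 + h)/(2*h))
H = -4
p(1/(-4 + sqrt(4 + 6)))*13 + H = (-13/2 + 2/(1/(-4 + sqrt(4 + 6))))*13 - 4 = (-13/2 + 2/(1/(-4 + sqrt(10))))*13 - 4 = (-13/2 + 2*(-4 + sqrt(10)))*13 - 4 = (-13/2 + (-8 + 2*sqrt(10)))*13 - 4 = (-29/2 + 2*sqrt(10))*13 - 4 = (-377/2 + 26*sqrt(10)) - 4 = -385/2 + 26*sqrt(10)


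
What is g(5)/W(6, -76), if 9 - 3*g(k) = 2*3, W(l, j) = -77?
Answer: -1/77 ≈ -0.012987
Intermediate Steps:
g(k) = 1 (g(k) = 3 - 2*3/3 = 3 - ⅓*6 = 3 - 2 = 1)
g(5)/W(6, -76) = 1/(-77) = 1*(-1/77) = -1/77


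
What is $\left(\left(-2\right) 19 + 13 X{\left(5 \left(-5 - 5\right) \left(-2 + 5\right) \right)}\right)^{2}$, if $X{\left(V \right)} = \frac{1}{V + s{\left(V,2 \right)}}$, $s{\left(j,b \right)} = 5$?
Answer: $\frac{30503529}{21025} \approx 1450.8$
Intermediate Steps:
$X{\left(V \right)} = \frac{1}{5 + V}$ ($X{\left(V \right)} = \frac{1}{V + 5} = \frac{1}{5 + V}$)
$\left(\left(-2\right) 19 + 13 X{\left(5 \left(-5 - 5\right) \left(-2 + 5\right) \right)}\right)^{2} = \left(\left(-2\right) 19 + \frac{13}{5 + 5 \left(-5 - 5\right) \left(-2 + 5\right)}\right)^{2} = \left(-38 + \frac{13}{5 + 5 \left(\left(-10\right) 3\right)}\right)^{2} = \left(-38 + \frac{13}{5 + 5 \left(-30\right)}\right)^{2} = \left(-38 + \frac{13}{5 - 150}\right)^{2} = \left(-38 + \frac{13}{-145}\right)^{2} = \left(-38 + 13 \left(- \frac{1}{145}\right)\right)^{2} = \left(-38 - \frac{13}{145}\right)^{2} = \left(- \frac{5523}{145}\right)^{2} = \frac{30503529}{21025}$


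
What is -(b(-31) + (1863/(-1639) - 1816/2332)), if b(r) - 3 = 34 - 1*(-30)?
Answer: -5653704/86867 ≈ -65.085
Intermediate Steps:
b(r) = 67 (b(r) = 3 + (34 - 1*(-30)) = 3 + (34 + 30) = 3 + 64 = 67)
-(b(-31) + (1863/(-1639) - 1816/2332)) = -(67 + (1863/(-1639) - 1816/2332)) = -(67 + (1863*(-1/1639) - 1816*1/2332)) = -(67 + (-1863/1639 - 454/583)) = -(67 - 166385/86867) = -1*5653704/86867 = -5653704/86867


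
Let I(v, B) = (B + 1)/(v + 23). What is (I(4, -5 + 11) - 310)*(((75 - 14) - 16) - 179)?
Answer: 1120642/27 ≈ 41505.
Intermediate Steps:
I(v, B) = (1 + B)/(23 + v)
(I(4, -5 + 11) - 310)*(((75 - 14) - 16) - 179) = ((1 + (-5 + 11))/(23 + 4) - 310)*(((75 - 14) - 16) - 179) = ((1 + 6)/27 - 310)*((61 - 16) - 179) = ((1/27)*7 - 310)*(45 - 179) = (7/27 - 310)*(-134) = -8363/27*(-134) = 1120642/27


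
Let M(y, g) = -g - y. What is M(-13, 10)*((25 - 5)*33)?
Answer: 1980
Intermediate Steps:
M(-13, 10)*((25 - 5)*33) = (-1*10 - 1*(-13))*((25 - 5)*33) = (-10 + 13)*(20*33) = 3*660 = 1980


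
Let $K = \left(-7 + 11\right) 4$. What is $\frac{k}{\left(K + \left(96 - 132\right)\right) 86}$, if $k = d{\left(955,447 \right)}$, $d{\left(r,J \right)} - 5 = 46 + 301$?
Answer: $- \frac{44}{215} \approx -0.20465$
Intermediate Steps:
$d{\left(r,J \right)} = 352$ ($d{\left(r,J \right)} = 5 + \left(46 + 301\right) = 5 + 347 = 352$)
$K = 16$ ($K = 4 \cdot 4 = 16$)
$k = 352$
$\frac{k}{\left(K + \left(96 - 132\right)\right) 86} = \frac{352}{\left(16 + \left(96 - 132\right)\right) 86} = \frac{352}{\left(16 - 36\right) 86} = \frac{352}{\left(-20\right) 86} = \frac{352}{-1720} = 352 \left(- \frac{1}{1720}\right) = - \frac{44}{215}$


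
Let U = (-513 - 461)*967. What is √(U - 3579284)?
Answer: I*√4521142 ≈ 2126.3*I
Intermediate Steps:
U = -941858 (U = -974*967 = -941858)
√(U - 3579284) = √(-941858 - 3579284) = √(-4521142) = I*√4521142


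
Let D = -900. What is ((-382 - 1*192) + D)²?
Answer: 2172676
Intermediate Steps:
((-382 - 1*192) + D)² = ((-382 - 1*192) - 900)² = ((-382 - 192) - 900)² = (-574 - 900)² = (-1474)² = 2172676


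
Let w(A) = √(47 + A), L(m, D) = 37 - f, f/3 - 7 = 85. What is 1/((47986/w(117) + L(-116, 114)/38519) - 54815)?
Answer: -3334520040659496/181927616277598590527 - 35598734670473*√41/181927616277598590527 ≈ -1.9582e-5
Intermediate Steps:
f = 276 (f = 21 + 3*85 = 21 + 255 = 276)
L(m, D) = -239 (L(m, D) = 37 - 1*276 = 37 - 276 = -239)
1/((47986/w(117) + L(-116, 114)/38519) - 54815) = 1/((47986/(√(47 + 117)) - 239/38519) - 54815) = 1/((47986/(√164) - 239*1/38519) - 54815) = 1/((47986/((2*√41)) - 239/38519) - 54815) = 1/((47986*(√41/82) - 239/38519) - 54815) = 1/((23993*√41/41 - 239/38519) - 54815) = 1/((-239/38519 + 23993*√41/41) - 54815) = 1/(-2111419224/38519 + 23993*√41/41)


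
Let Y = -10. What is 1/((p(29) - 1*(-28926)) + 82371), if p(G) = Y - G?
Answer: 1/111258 ≈ 8.9881e-6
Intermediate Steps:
p(G) = -10 - G
1/((p(29) - 1*(-28926)) + 82371) = 1/(((-10 - 1*29) - 1*(-28926)) + 82371) = 1/(((-10 - 29) + 28926) + 82371) = 1/((-39 + 28926) + 82371) = 1/(28887 + 82371) = 1/111258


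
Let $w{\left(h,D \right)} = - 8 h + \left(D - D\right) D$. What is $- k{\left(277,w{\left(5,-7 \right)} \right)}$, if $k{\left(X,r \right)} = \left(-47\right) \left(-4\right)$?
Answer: $-188$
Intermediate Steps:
$w{\left(h,D \right)} = - 8 h$ ($w{\left(h,D \right)} = - 8 h + 0 D = - 8 h + 0 = - 8 h$)
$k{\left(X,r \right)} = 188$
$- k{\left(277,w{\left(5,-7 \right)} \right)} = \left(-1\right) 188 = -188$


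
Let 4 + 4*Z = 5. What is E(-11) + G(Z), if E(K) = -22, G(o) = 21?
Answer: -1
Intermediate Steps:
Z = 1/4 (Z = -1 + (1/4)*5 = -1 + 5/4 = 1/4 ≈ 0.25000)
E(-11) + G(Z) = -22 + 21 = -1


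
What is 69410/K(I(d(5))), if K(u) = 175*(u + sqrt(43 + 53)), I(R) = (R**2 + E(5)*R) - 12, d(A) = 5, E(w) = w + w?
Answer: 41646/6455 - 55528*sqrt(6)/135555 ≈ 5.4483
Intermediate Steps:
E(w) = 2*w
I(R) = -12 + R**2 + 10*R (I(R) = (R**2 + (2*5)*R) - 12 = (R**2 + 10*R) - 12 = -12 + R**2 + 10*R)
K(u) = 175*u + 700*sqrt(6) (K(u) = 175*(u + sqrt(96)) = 175*(u + 4*sqrt(6)) = 175*u + 700*sqrt(6))
69410/K(I(d(5))) = 69410/(175*(-12 + 5**2 + 10*5) + 700*sqrt(6)) = 69410/(175*(-12 + 25 + 50) + 700*sqrt(6)) = 69410/(175*63 + 700*sqrt(6)) = 69410/(11025 + 700*sqrt(6))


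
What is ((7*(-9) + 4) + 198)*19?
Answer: 2641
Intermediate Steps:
((7*(-9) + 4) + 198)*19 = ((-63 + 4) + 198)*19 = (-59 + 198)*19 = 139*19 = 2641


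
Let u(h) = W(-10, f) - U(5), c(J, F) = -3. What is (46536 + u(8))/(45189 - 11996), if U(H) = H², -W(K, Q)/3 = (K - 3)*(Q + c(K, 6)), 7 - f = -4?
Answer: 46823/33193 ≈ 1.4106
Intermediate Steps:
f = 11 (f = 7 - 1*(-4) = 7 + 4 = 11)
W(K, Q) = -3*(-3 + K)*(-3 + Q) (W(K, Q) = -3*(K - 3)*(Q - 3) = -3*(-3 + K)*(-3 + Q))
u(h) = 287 (u(h) = (-27 + 9*(-10) + 9*11 - 3*(-10)*11) - 1*5² = (-27 - 90 + 99 + 330) - 1*25 = 312 - 25 = 287)
(46536 + u(8))/(45189 - 11996) = (46536 + 287)/(45189 - 11996) = 46823/33193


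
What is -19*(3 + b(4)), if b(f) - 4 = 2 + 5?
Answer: -266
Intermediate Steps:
b(f) = 11 (b(f) = 4 + (2 + 5) = 4 + 7 = 11)
-19*(3 + b(4)) = -19*(3 + 11) = -19*14 = -266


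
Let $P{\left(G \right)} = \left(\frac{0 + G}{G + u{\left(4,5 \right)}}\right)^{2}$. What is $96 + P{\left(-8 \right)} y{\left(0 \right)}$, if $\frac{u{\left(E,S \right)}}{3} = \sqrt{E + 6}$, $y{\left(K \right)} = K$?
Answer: $96$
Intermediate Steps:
$u{\left(E,S \right)} = 3 \sqrt{6 + E}$ ($u{\left(E,S \right)} = 3 \sqrt{E + 6} = 3 \sqrt{6 + E}$)
$P{\left(G \right)} = \frac{G^{2}}{\left(G + 3 \sqrt{10}\right)^{2}}$ ($P{\left(G \right)} = \left(\frac{0 + G}{G + 3 \sqrt{6 + 4}}\right)^{2} = \left(\frac{G}{G + 3 \sqrt{10}}\right)^{2} = \frac{G^{2}}{\left(G + 3 \sqrt{10}\right)^{2}}$)
$96 + P{\left(-8 \right)} y{\left(0 \right)} = 96 + \frac{\left(-8\right)^{2}}{\left(-8 + 3 \sqrt{10}\right)^{2}} \cdot 0 = 96 + \frac{64}{\left(-8 + 3 \sqrt{10}\right)^{2}} \cdot 0 = 96 + 0 = 96$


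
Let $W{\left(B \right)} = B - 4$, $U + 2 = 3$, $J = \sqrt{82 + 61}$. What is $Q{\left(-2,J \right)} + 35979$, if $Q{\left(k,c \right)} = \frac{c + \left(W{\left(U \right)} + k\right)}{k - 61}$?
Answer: $\frac{2266682}{63} - \frac{\sqrt{143}}{63} \approx 35979.0$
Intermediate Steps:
$J = \sqrt{143} \approx 11.958$
$U = 1$ ($U = -2 + 3 = 1$)
$W{\left(B \right)} = -4 + B$
$Q{\left(k,c \right)} = \frac{-3 + c + k}{-61 + k}$ ($Q{\left(k,c \right)} = \frac{c + \left(\left(-4 + 1\right) + k\right)}{k - 61} = \frac{c + \left(-3 + k\right)}{-61 + k} = \frac{-3 + c + k}{-61 + k}$)
$Q{\left(-2,J \right)} + 35979 = \frac{-3 + \sqrt{143} - 2}{-61 - 2} + 35979 = \frac{-5 + \sqrt{143}}{-63} + 35979 = - \frac{-5 + \sqrt{143}}{63} + 35979 = \left(\frac{5}{63} - \frac{\sqrt{143}}{63}\right) + 35979 = \frac{2266682}{63} - \frac{\sqrt{143}}{63}$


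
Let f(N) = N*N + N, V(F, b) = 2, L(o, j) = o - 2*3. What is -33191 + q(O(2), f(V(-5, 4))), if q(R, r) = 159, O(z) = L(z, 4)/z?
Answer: -33032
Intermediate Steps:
L(o, j) = -6 + o (L(o, j) = o - 6 = -6 + o)
O(z) = (-6 + z)/z
f(N) = N + N² (f(N) = N² + N = N + N²)
-33191 + q(O(2), f(V(-5, 4))) = -33191 + 159 = -33032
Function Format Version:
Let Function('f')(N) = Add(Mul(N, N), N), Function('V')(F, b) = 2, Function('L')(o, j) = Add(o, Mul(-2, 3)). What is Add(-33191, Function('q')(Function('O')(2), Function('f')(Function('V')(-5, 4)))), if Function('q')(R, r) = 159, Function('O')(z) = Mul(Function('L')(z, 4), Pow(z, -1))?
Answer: -33032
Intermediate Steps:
Function('L')(o, j) = Add(-6, o) (Function('L')(o, j) = Add(o, -6) = Add(-6, o))
Function('O')(z) = Mul(Pow(z, -1), Add(-6, z)) (Function('O')(z) = Mul(Add(-6, z), Pow(z, -1)) = Mul(Pow(z, -1), Add(-6, z)))
Function('f')(N) = Add(N, Pow(N, 2)) (Function('f')(N) = Add(Pow(N, 2), N) = Add(N, Pow(N, 2)))
Add(-33191, Function('q')(Function('O')(2), Function('f')(Function('V')(-5, 4)))) = Add(-33191, 159) = -33032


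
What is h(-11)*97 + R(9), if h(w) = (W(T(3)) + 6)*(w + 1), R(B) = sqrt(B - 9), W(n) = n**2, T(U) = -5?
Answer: -30070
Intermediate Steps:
R(B) = sqrt(-9 + B)
h(w) = 31 + 31*w (h(w) = ((-5)**2 + 6)*(w + 1) = (25 + 6)*(1 + w) = 31*(1 + w) = 31 + 31*w)
h(-11)*97 + R(9) = (31 + 31*(-11))*97 + sqrt(-9 + 9) = (31 - 341)*97 + sqrt(0) = -310*97 + 0 = -30070 + 0 = -30070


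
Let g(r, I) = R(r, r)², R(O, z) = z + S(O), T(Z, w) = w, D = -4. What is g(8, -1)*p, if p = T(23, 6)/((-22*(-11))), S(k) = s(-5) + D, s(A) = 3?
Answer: 147/121 ≈ 1.2149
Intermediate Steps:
S(k) = -1 (S(k) = 3 - 4 = -1)
R(O, z) = -1 + z (R(O, z) = z - 1 = -1 + z)
g(r, I) = (-1 + r)²
p = 3/121 (p = 6/((-22*(-11))) = 6/242 = 6*(1/242) = 3/121 ≈ 0.024793)
g(8, -1)*p = (-1 + 8)²*(3/121) = 7²*(3/121) = 49*(3/121) = 147/121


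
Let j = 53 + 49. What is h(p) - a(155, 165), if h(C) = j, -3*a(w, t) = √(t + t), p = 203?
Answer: 102 + √330/3 ≈ 108.06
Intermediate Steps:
j = 102
a(w, t) = -√2*√t/3 (a(w, t) = -√(t + t)/3 = -√2*√t/3)
h(C) = 102
h(p) - a(155, 165) = 102 - (-1)*√2*√165/3 = 102 - (-1)*√330/3 = 102 + √330/3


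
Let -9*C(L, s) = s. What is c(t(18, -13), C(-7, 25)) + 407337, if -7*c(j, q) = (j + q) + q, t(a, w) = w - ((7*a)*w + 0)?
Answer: 25647656/63 ≈ 4.0711e+5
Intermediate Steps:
C(L, s) = -s/9
t(a, w) = w - 7*a*w (t(a, w) = w - (7*a*w + 0) = w - 7*a*w)
c(j, q) = -2*q/7 - j/7 (c(j, q) = -((j + q) + q)/7 = -(j + 2*q)/7 = -2*q/7 - j/7)
c(t(18, -13), C(-7, 25)) + 407337 = (-(-2)*25/63 - (-13)*(1 - 7*18)/7) + 407337 = (-2/7*(-25/9) - (-13)*(1 - 126)/7) + 407337 = (50/63 - (-13)*(-125)/7) + 407337 = (50/63 - ⅐*1625) + 407337 = (50/63 - 1625/7) + 407337 = -14575/63 + 407337 = 25647656/63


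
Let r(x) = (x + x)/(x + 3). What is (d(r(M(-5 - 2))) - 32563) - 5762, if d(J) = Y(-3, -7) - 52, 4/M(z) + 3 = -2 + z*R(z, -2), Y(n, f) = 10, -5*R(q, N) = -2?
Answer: -38367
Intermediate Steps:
R(q, N) = 2/5 (R(q, N) = -1/5*(-2) = 2/5)
M(z) = 4/(-5 + 2*z/5) (M(z) = 4/(-3 + (-2 + z*(2/5))) = 4/(-3 + (-2 + 2*z/5)) = 4/(-5 + 2*z/5))
r(x) = 2*x/(3 + x) (r(x) = (2*x)/(3 + x) = 2*x/(3 + x))
d(J) = -42 (d(J) = 10 - 52 = -42)
(d(r(M(-5 - 2))) - 32563) - 5762 = (-42 - 32563) - 5762 = -32605 - 5762 = -38367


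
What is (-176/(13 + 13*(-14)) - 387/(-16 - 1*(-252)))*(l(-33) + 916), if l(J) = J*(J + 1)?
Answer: -11766431/9971 ≈ -1180.1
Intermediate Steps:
l(J) = J*(1 + J)
(-176/(13 + 13*(-14)) - 387/(-16 - 1*(-252)))*(l(-33) + 916) = (-176/(13 + 13*(-14)) - 387/(-16 - 1*(-252)))*(-33*(1 - 33) + 916) = (-176/(13 - 182) - 387/(-16 + 252))*(-33*(-32) + 916) = (-176/(-169) - 387/236)*(1056 + 916) = (-176*(-1/169) - 387*1/236)*1972 = (176/169 - 387/236)*1972 = -23867/39884*1972 = -11766431/9971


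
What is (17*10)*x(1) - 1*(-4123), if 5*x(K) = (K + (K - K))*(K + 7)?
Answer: 4395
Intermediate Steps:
x(K) = K*(7 + K)/5 (x(K) = ((K + (K - K))*(K + 7))/5 = ((K + 0)*(7 + K))/5 = (K*(7 + K))/5 = K*(7 + K)/5)
(17*10)*x(1) - 1*(-4123) = (17*10)*((1/5)*1*(7 + 1)) - 1*(-4123) = 170*((1/5)*1*8) + 4123 = 170*(8/5) + 4123 = 272 + 4123 = 4395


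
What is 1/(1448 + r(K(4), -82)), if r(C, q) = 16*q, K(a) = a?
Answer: 1/136 ≈ 0.0073529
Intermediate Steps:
1/(1448 + r(K(4), -82)) = 1/(1448 + 16*(-82)) = 1/(1448 - 1312) = 1/136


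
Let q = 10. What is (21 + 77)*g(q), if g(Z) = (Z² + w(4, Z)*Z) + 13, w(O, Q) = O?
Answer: 14994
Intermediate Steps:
g(Z) = 13 + Z² + 4*Z (g(Z) = (Z² + 4*Z) + 13 = 13 + Z² + 4*Z)
(21 + 77)*g(q) = (21 + 77)*(13 + 10² + 4*10) = 98*(13 + 100 + 40) = 98*153 = 14994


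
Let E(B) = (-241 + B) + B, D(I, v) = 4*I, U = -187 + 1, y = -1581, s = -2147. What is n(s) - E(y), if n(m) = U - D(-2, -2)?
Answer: 3225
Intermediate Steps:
U = -186
n(m) = -178 (n(m) = -186 - 4*(-2) = -186 - 1*(-8) = -186 + 8 = -178)
E(B) = -241 + 2*B
n(s) - E(y) = -178 - (-241 + 2*(-1581)) = -178 - (-241 - 3162) = -178 - 1*(-3403) = -178 + 3403 = 3225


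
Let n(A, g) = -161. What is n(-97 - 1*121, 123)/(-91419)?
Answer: 161/91419 ≈ 0.0017611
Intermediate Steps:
n(-97 - 1*121, 123)/(-91419) = -161/(-91419) = -161*(-1/91419) = 161/91419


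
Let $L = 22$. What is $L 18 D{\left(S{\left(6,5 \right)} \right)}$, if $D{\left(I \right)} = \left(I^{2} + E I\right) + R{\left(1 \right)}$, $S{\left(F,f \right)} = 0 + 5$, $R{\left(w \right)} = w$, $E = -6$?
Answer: $-1584$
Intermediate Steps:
$S{\left(F,f \right)} = 5$
$D{\left(I \right)} = 1 + I^{2} - 6 I$ ($D{\left(I \right)} = \left(I^{2} - 6 I\right) + 1 = 1 + I^{2} - 6 I$)
$L 18 D{\left(S{\left(6,5 \right)} \right)} = 22 \cdot 18 \left(1 + 5^{2} - 30\right) = 396 \left(1 + 25 - 30\right) = 396 \left(-4\right) = -1584$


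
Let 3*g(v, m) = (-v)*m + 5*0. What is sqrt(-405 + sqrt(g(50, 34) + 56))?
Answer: sqrt(-3645 + 6*I*sqrt(1149))/3 ≈ 0.56123 + 20.132*I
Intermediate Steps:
g(v, m) = -m*v/3 (g(v, m) = ((-v)*m + 5*0)/3 = (-m*v + 0)/3 = (-m*v)/3 = -m*v/3)
sqrt(-405 + sqrt(g(50, 34) + 56)) = sqrt(-405 + sqrt(-1/3*34*50 + 56)) = sqrt(-405 + sqrt(-1700/3 + 56)) = sqrt(-405 + sqrt(-1532/3)) = sqrt(-405 + 2*I*sqrt(1149)/3)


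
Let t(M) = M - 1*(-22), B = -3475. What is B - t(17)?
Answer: -3514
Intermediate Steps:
t(M) = 22 + M (t(M) = M + 22 = 22 + M)
B - t(17) = -3475 - (22 + 17) = -3475 - 1*39 = -3475 - 39 = -3514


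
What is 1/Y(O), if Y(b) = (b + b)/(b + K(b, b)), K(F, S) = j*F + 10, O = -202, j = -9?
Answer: -813/202 ≈ -4.0247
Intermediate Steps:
K(F, S) = 10 - 9*F (K(F, S) = -9*F + 10 = 10 - 9*F)
Y(b) = 2*b/(10 - 8*b) (Y(b) = (b + b)/(b + (10 - 9*b)) = (2*b)/(10 - 8*b) = 2*b/(10 - 8*b))
1/Y(O) = 1/(-202/(5 - 4*(-202))) = 1/(-202/(5 + 808)) = 1/(-202/813) = -813/202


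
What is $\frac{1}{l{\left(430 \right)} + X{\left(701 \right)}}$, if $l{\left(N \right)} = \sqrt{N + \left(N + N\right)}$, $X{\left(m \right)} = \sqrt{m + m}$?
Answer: $\frac{1}{\sqrt{1290} + \sqrt{1402}} \approx 0.013631$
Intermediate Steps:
$X{\left(m \right)} = \sqrt{2} \sqrt{m}$ ($X{\left(m \right)} = \sqrt{2 m} = \sqrt{2} \sqrt{m}$)
$l{\left(N \right)} = \sqrt{3} \sqrt{N}$ ($l{\left(N \right)} = \sqrt{N + 2 N} = \sqrt{3 N} = \sqrt{3} \sqrt{N}$)
$\frac{1}{l{\left(430 \right)} + X{\left(701 \right)}} = \frac{1}{\sqrt{3} \sqrt{430} + \sqrt{2} \sqrt{701}} = \frac{1}{\sqrt{1290} + \sqrt{1402}}$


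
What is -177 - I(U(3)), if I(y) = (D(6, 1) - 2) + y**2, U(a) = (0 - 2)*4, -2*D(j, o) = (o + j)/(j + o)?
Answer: -477/2 ≈ -238.50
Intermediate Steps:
D(j, o) = -1/2 (D(j, o) = -(o + j)/(2*(j + o)) = -(j + o)/(2*(j + o)) = -1/2*1 = -1/2)
U(a) = -8 (U(a) = -2*4 = -8)
I(y) = -5/2 + y**2 (I(y) = (-1/2 - 2) + y**2 = -5/2 + y**2)
-177 - I(U(3)) = -177 - (-5/2 + (-8)**2) = -177 - (-5/2 + 64) = -177 - 1*123/2 = -177 - 123/2 = -477/2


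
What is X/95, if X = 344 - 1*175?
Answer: 169/95 ≈ 1.7789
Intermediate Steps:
X = 169 (X = 344 - 175 = 169)
X/95 = 169/95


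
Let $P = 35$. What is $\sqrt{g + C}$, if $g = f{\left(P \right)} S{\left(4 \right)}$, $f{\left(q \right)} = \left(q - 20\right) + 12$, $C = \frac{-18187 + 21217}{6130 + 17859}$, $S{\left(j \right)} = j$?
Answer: $\frac{\sqrt{62223675738}}{23989} \approx 10.398$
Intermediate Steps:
$C = \frac{3030}{23989} \approx 0.12631$
$f{\left(q \right)} = -8 + q$ ($f{\left(q \right)} = \left(-20 + q\right) + 12 = -8 + q$)
$g = 108$ ($g = \left(-8 + 35\right) 4 = 27 \cdot 4 = 108$)
$\sqrt{g + C} = \sqrt{108 + \frac{3030}{23989}} = \sqrt{\frac{2593842}{23989}} = \frac{\sqrt{62223675738}}{23989}$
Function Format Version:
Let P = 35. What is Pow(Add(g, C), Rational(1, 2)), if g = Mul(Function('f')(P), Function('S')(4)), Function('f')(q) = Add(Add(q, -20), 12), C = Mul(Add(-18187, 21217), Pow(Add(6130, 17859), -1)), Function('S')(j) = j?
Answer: Mul(Rational(1, 23989), Pow(62223675738, Rational(1, 2))) ≈ 10.398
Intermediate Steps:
C = Rational(3030, 23989) (C = Mul(3030, Pow(23989, -1)) = Mul(3030, Rational(1, 23989)) = Rational(3030, 23989) ≈ 0.12631)
Function('f')(q) = Add(-8, q) (Function('f')(q) = Add(Add(-20, q), 12) = Add(-8, q))
g = 108 (g = Mul(Add(-8, 35), 4) = Mul(27, 4) = 108)
Pow(Add(g, C), Rational(1, 2)) = Pow(Add(108, Rational(3030, 23989)), Rational(1, 2)) = Pow(Rational(2593842, 23989), Rational(1, 2)) = Mul(Rational(1, 23989), Pow(62223675738, Rational(1, 2)))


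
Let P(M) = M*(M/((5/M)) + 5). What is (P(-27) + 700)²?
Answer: 284192164/25 ≈ 1.1368e+7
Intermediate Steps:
P(M) = M*(5 + M²/5) (P(M) = M*(M*(M/5) + 5) = M*(M²/5 + 5) = M*(5 + M²/5))
(P(-27) + 700)² = ((⅕)*(-27)*(25 + (-27)²) + 700)² = ((⅕)*(-27)*(25 + 729) + 700)² = ((⅕)*(-27)*754 + 700)² = (-20358/5 + 700)² = (-16858/5)² = 284192164/25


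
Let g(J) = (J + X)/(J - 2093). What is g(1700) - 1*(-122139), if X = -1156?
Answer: 48000083/393 ≈ 1.2214e+5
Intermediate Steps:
g(J) = (-1156 + J)/(-2093 + J) (g(J) = (J - 1156)/(J - 2093) = (-1156 + J)/(-2093 + J))
g(1700) - 1*(-122139) = (-1156 + 1700)/(-2093 + 1700) - 1*(-122139) = 544/(-393) + 122139 = -1/393*544 + 122139 = -544/393 + 122139 = 48000083/393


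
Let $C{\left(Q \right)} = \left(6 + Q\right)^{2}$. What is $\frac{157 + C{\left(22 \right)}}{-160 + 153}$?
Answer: $- \frac{941}{7} \approx -134.43$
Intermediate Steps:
$\frac{157 + C{\left(22 \right)}}{-160 + 153} = \frac{157 + \left(6 + 22\right)^{2}}{-160 + 153} = \frac{157 + 28^{2}}{-7} = \left(157 + 784\right) \left(- \frac{1}{7}\right) = 941 \left(- \frac{1}{7}\right) = - \frac{941}{7}$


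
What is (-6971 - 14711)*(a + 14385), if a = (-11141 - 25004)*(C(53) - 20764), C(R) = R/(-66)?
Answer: -537028888673575/33 ≈ -1.6274e+13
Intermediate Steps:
C(R) = -R/66 (C(R) = R*(-1/66) = -R/66)
a = 49535891165/66 (a = (-11141 - 25004)*(-1/66*53 - 20764) = -36145*(-53/66 - 20764) = -36145*(-1370477/66) = 49535891165/66 ≈ 7.5054e+8)
(-6971 - 14711)*(a + 14385) = (-6971 - 14711)*(49535891165/66 + 14385) = -21682*49536840575/66 = -537028888673575/33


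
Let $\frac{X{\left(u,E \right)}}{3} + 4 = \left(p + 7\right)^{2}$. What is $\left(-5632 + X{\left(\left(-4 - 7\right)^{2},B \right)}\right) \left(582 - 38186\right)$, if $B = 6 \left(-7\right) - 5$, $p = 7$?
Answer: $190125824$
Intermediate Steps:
$B = -47$ ($B = -42 - 5 = -47$)
$X{\left(u,E \right)} = 576$ ($X{\left(u,E \right)} = -12 + 3 \left(7 + 7\right)^{2} = -12 + 3 \cdot 14^{2} = -12 + 3 \cdot 196 = -12 + 588 = 576$)
$\left(-5632 + X{\left(\left(-4 - 7\right)^{2},B \right)}\right) \left(582 - 38186\right) = \left(-5632 + 576\right) \left(582 - 38186\right) = \left(-5056\right) \left(-37604\right) = 190125824$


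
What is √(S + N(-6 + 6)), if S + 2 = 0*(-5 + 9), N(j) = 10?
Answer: 2*√2 ≈ 2.8284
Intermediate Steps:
S = -2 (S = -2 + 0*(-5 + 9) = -2 + 0*4 = -2 + 0 = -2)
√(S + N(-6 + 6)) = √(-2 + 10) = √8 = 2*√2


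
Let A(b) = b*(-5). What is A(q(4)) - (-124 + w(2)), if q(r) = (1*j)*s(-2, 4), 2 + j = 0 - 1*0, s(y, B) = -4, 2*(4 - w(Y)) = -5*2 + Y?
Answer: 76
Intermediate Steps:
w(Y) = 9 - Y/2 (w(Y) = 4 - (-5*2 + Y)/2 = 4 - (-10 + Y)/2 = 4 + (5 - Y/2) = 9 - Y/2)
j = -2 (j = -2 + (0 - 1*0) = -2 + (0 + 0) = -2 + 0 = -2)
q(r) = 8 (q(r) = (1*(-2))*(-4) = -2*(-4) = 8)
A(b) = -5*b
A(q(4)) - (-124 + w(2)) = -5*8 - (-124 + (9 - ½*2)) = -40 - (-124 + (9 - 1)) = -40 - (-124 + 8) = -40 - 1*(-116) = -40 + 116 = 76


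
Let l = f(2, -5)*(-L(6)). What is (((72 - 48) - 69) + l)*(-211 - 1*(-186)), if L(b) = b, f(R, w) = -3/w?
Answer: 1215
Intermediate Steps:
l = -18/5 (l = (-3/(-5))*(-1*6) = -3*(-⅕)*(-6) = (⅗)*(-6) = -18/5 ≈ -3.6000)
(((72 - 48) - 69) + l)*(-211 - 1*(-186)) = (((72 - 48) - 69) - 18/5)*(-211 - 1*(-186)) = ((24 - 69) - 18/5)*(-211 + 186) = (-45 - 18/5)*(-25) = -243/5*(-25) = 1215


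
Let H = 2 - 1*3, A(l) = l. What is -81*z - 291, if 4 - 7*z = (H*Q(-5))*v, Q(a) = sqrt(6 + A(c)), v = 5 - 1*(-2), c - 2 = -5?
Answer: -2361/7 - 81*sqrt(3) ≈ -477.58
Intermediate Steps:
c = -3 (c = 2 - 5 = -3)
v = 7 (v = 5 + 2 = 7)
Q(a) = sqrt(3) (Q(a) = sqrt(6 - 3) = sqrt(3))
H = -1 (H = 2 - 3 = -1)
z = 4/7 + sqrt(3) (z = 4/7 - (-sqrt(3))*7/7 = 4/7 - (-1)*sqrt(3) = 4/7 + sqrt(3) ≈ 2.3035)
-81*z - 291 = -81*(4/7 + sqrt(3)) - 291 = (-324/7 - 81*sqrt(3)) - 291 = -2361/7 - 81*sqrt(3)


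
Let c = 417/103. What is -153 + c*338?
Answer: 125187/103 ≈ 1215.4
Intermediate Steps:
c = 417/103 (c = 417*(1/103) = 417/103 ≈ 4.0485)
-153 + c*338 = -153 + (417/103)*338 = -153 + 140946/103 = 125187/103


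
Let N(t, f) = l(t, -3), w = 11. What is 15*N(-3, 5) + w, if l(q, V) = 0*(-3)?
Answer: 11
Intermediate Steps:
l(q, V) = 0
N(t, f) = 0
15*N(-3, 5) + w = 15*0 + 11 = 0 + 11 = 11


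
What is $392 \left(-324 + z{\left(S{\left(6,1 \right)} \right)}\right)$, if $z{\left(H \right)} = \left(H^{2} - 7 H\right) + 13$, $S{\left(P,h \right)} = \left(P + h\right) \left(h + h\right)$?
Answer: $-83496$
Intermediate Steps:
$S{\left(P,h \right)} = 2 h \left(P + h\right)$ ($S{\left(P,h \right)} = \left(P + h\right) 2 h = 2 h \left(P + h\right)$)
$z{\left(H \right)} = 13 + H^{2} - 7 H$
$392 \left(-324 + z{\left(S{\left(6,1 \right)} \right)}\right) = 392 \left(-324 + \left(13 + \left(2 \cdot 1 \left(6 + 1\right)\right)^{2} - 7 \cdot 2 \cdot 1 \left(6 + 1\right)\right)\right) = 392 \left(-324 + \left(13 + \left(2 \cdot 1 \cdot 7\right)^{2} - 7 \cdot 2 \cdot 1 \cdot 7\right)\right) = 392 \left(-324 + \left(13 + 14^{2} - 98\right)\right) = 392 \left(-324 + \left(13 + 196 - 98\right)\right) = 392 \left(-324 + 111\right) = 392 \left(-213\right) = -83496$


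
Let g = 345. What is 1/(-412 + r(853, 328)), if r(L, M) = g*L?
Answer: 1/293873 ≈ 3.4028e-6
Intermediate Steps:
r(L, M) = 345*L
1/(-412 + r(853, 328)) = 1/(-412 + 345*853) = 1/(-412 + 294285) = 1/293873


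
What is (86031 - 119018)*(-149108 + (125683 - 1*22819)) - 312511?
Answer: 1525138317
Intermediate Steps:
(86031 - 119018)*(-149108 + (125683 - 1*22819)) - 312511 = -32987*(-149108 + (125683 - 22819)) - 312511 = -32987*(-149108 + 102864) - 312511 = -32987*(-46244) - 312511 = 1525450828 - 312511 = 1525138317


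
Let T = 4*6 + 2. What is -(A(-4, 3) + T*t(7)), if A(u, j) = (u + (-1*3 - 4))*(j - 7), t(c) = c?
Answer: -226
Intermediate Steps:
T = 26 (T = 24 + 2 = 26)
A(u, j) = (-7 + j)*(-7 + u) (A(u, j) = (u + (-3 - 4))*(-7 + j) = (u - 7)*(-7 + j) = (-7 + u)*(-7 + j) = (-7 + j)*(-7 + u))
-(A(-4, 3) + T*t(7)) = -((49 - 7*3 - 7*(-4) + 3*(-4)) + 26*7) = -((49 - 21 + 28 - 12) + 182) = -(44 + 182) = -1*226 = -226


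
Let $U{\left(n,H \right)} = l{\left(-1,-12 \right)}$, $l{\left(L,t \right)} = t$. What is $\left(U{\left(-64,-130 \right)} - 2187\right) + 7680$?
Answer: $5481$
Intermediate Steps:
$U{\left(n,H \right)} = -12$
$\left(U{\left(-64,-130 \right)} - 2187\right) + 7680 = \left(-12 - 2187\right) + 7680 = -2199 + 7680 = 5481$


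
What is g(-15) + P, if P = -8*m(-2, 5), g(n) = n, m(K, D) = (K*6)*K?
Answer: -207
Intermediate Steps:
m(K, D) = 6*K² (m(K, D) = (6*K)*K = 6*K²)
P = -192 (P = -48*(-2)² = -48*4 = -8*24 = -192)
g(-15) + P = -15 - 192 = -207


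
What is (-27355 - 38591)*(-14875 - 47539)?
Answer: 4115953644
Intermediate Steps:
(-27355 - 38591)*(-14875 - 47539) = -65946*(-62414) = 4115953644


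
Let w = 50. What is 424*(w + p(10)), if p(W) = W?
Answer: 25440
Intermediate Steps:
424*(w + p(10)) = 424*(50 + 10) = 424*60 = 25440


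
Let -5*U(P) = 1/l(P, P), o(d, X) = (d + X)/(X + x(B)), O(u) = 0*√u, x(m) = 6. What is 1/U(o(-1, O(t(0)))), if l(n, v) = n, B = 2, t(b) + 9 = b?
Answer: ⅚ ≈ 0.83333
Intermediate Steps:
t(b) = -9 + b
O(u) = 0
o(d, X) = (X + d)/(6 + X) (o(d, X) = (d + X)/(X + 6) = (X + d)/(6 + X))
U(P) = -1/(5*P)
1/U(o(-1, O(t(0)))) = 1/(-(6 + 0)/(0 - 1)/5) = 1/(-1/(5*(-1/6))) = 1/(-1/(5*((⅙)*(-1)))) = 1/(-1/(5*(-⅙))) = 1/(-⅕*(-6)) = 1/(6/5) = ⅚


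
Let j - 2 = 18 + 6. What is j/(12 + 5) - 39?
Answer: -637/17 ≈ -37.471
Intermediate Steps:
j = 26 (j = 2 + (18 + 6) = 2 + 24 = 26)
j/(12 + 5) - 39 = 26/(12 + 5) - 39 = 26/17 - 39 = -637/17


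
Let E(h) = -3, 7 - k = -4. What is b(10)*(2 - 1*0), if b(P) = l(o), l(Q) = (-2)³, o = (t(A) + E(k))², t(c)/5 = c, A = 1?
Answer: -16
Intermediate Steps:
k = 11 (k = 7 - 1*(-4) = 7 + 4 = 11)
t(c) = 5*c
o = 4 (o = (5*1 - 3)² = (5 - 3)² = 2² = 4)
l(Q) = -8
b(P) = -8
b(10)*(2 - 1*0) = -8*(2 - 1*0) = -8*(2 + 0) = -8*2 = -16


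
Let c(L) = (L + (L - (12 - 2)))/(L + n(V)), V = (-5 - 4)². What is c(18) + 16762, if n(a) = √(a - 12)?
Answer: 1424926/85 - 26*√69/255 ≈ 16763.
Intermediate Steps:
V = 81 (V = (-9)² = 81)
n(a) = √(-12 + a)
c(L) = (-10 + 2*L)/(L + √69) (c(L) = (L + (L - (12 - 2)))/(L + √(-12 + 81)) = (L + (L - 1*10))/(L + √69) = (L + (L - 10))/(L + √69) = (L + (-10 + L))/(L + √69) = (-10 + 2*L)/(L + √69))
c(18) + 16762 = 2*(-5 + 18)/(18 + √69) + 16762 = 2*13/(18 + √69) + 16762 = 26/(18 + √69) + 16762 = 16762 + 26/(18 + √69)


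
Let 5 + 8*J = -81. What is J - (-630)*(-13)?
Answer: -32803/4 ≈ -8200.8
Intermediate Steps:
J = -43/4 (J = -5/8 + (⅛)*(-81) = -5/8 - 81/8 = -43/4 ≈ -10.750)
J - (-630)*(-13) = -43/4 - (-630)*(-13) = -43/4 - 105*78 = -43/4 - 8190 = -32803/4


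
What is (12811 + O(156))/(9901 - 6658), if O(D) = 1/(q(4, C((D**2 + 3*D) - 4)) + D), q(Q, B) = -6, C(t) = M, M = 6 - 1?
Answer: 1921651/486450 ≈ 3.9504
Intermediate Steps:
M = 5
C(t) = 5
O(D) = 1/(-6 + D)
(12811 + O(156))/(9901 - 6658) = (12811 + 1/(-6 + 156))/(9901 - 6658) = (12811 + 1/150)/3243 = (12811 + 1/150)*(1/3243) = (1921651/150)*(1/3243) = 1921651/486450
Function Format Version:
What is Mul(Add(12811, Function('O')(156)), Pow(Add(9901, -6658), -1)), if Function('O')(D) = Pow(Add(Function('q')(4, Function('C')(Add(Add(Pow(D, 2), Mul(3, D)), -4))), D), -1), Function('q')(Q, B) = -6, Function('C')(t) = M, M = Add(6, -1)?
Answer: Rational(1921651, 486450) ≈ 3.9504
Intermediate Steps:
M = 5
Function('C')(t) = 5
Function('O')(D) = Pow(Add(-6, D), -1)
Mul(Add(12811, Function('O')(156)), Pow(Add(9901, -6658), -1)) = Mul(Add(12811, Pow(Add(-6, 156), -1)), Pow(Add(9901, -6658), -1)) = Mul(Add(12811, Pow(150, -1)), Pow(3243, -1)) = Mul(Add(12811, Rational(1, 150)), Rational(1, 3243)) = Mul(Rational(1921651, 150), Rational(1, 3243)) = Rational(1921651, 486450)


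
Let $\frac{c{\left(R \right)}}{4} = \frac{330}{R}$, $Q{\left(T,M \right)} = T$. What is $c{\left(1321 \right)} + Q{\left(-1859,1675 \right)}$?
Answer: $- \frac{2454419}{1321} \approx -1858.0$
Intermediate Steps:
$c{\left(R \right)} = \frac{1320}{R}$ ($c{\left(R \right)} = 4 \frac{330}{R} = \frac{1320}{R}$)
$c{\left(1321 \right)} + Q{\left(-1859,1675 \right)} = \frac{1320}{1321} - 1859 = - \frac{2454419}{1321}$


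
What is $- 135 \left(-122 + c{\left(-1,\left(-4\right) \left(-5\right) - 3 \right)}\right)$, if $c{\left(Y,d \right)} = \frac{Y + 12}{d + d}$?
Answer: $\frac{558495}{34} \approx 16426.0$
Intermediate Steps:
$c{\left(Y,d \right)} = \frac{12 + Y}{2 d}$
$- 135 \left(-122 + c{\left(-1,\left(-4\right) \left(-5\right) - 3 \right)}\right) = - 135 \left(-122 + \frac{12 - 1}{2 \left(\left(-4\right) \left(-5\right) - 3\right)}\right) = - 135 \left(-122 + \frac{1}{2} \frac{1}{20 - 3} \cdot 11\right) = - 135 \left(-122 + \frac{1}{2} \cdot \frac{1}{17} \cdot 11\right) = - 135 \left(-122 + \frac{11}{34}\right) = \left(-135\right) \left(- \frac{4137}{34}\right) = \frac{558495}{34}$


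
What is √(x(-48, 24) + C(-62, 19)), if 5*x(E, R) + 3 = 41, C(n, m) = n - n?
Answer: √190/5 ≈ 2.7568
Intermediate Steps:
C(n, m) = 0
x(E, R) = 38/5 (x(E, R) = -⅗ + (⅕)*41 = -⅗ + 41/5 = 38/5)
√(x(-48, 24) + C(-62, 19)) = √(38/5 + 0) = √(38/5) = √190/5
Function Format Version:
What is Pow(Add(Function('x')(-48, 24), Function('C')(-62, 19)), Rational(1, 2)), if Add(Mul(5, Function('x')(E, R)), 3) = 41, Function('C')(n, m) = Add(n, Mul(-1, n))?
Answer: Mul(Rational(1, 5), Pow(190, Rational(1, 2))) ≈ 2.7568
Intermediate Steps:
Function('C')(n, m) = 0
Function('x')(E, R) = Rational(38, 5) (Function('x')(E, R) = Add(Rational(-3, 5), Mul(Rational(1, 5), 41)) = Add(Rational(-3, 5), Rational(41, 5)) = Rational(38, 5))
Pow(Add(Function('x')(-48, 24), Function('C')(-62, 19)), Rational(1, 2)) = Pow(Add(Rational(38, 5), 0), Rational(1, 2)) = Pow(Rational(38, 5), Rational(1, 2)) = Mul(Rational(1, 5), Pow(190, Rational(1, 2)))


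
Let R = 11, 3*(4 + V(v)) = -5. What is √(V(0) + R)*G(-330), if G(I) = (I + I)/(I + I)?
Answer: 4*√3/3 ≈ 2.3094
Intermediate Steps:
V(v) = -17/3 (V(v) = -4 + (⅓)*(-5) = -4 - 5/3 = -17/3)
G(I) = 1 (G(I) = (2*I)/((2*I)) = (2*I)*(1/(2*I)) = 1)
√(V(0) + R)*G(-330) = √(-17/3 + 11)*1 = √(16/3)*1 = (4*√3/3)*1 = 4*√3/3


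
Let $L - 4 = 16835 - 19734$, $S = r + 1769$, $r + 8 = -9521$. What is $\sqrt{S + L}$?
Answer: $i \sqrt{10655} \approx 103.22 i$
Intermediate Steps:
$r = -9529$ ($r = -8 - 9521 = -9529$)
$S = -7760$ ($S = -9529 + 1769 = -7760$)
$L = -2895$ ($L = 4 + \left(16835 - 19734\right) = 4 - 2899 = -2895$)
$\sqrt{S + L} = \sqrt{-7760 - 2895} = \sqrt{-10655} = i \sqrt{10655}$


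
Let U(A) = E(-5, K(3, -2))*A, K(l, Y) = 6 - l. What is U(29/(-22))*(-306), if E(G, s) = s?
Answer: 13311/11 ≈ 1210.1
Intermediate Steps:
U(A) = 3*A (U(A) = (6 - 1*3)*A = (6 - 3)*A = 3*A)
U(29/(-22))*(-306) = (3*(29/(-22)))*(-306) = (3*(29*(-1/22)))*(-306) = (3*(-29/22))*(-306) = -87/22*(-306) = 13311/11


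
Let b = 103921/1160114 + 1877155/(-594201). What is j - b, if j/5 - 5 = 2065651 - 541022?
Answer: 309115586843415937/40549464642 ≈ 7.6232e+6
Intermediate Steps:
j = 7623170 (j = 25 + 5*(2065651 - 541022) = 25 + 5*1524629 = 25 + 7623145 = 7623170)
b = -124468460797/40549464642 (b = 103921*(1/1160114) + 1877155*(-1/594201) = 6113/68242 - 1877155/594201 = -124468460797/40549464642 ≈ -3.0695)
j - b = 7623170 - 1*(-124468460797/40549464642) = 7623170 + 124468460797/40549464642 = 309115586843415937/40549464642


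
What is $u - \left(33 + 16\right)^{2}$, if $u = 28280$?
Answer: $25879$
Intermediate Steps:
$u - \left(33 + 16\right)^{2} = 28280 - \left(33 + 16\right)^{2} = 28280 - 49^{2} = 28280 - 2401 = 25879$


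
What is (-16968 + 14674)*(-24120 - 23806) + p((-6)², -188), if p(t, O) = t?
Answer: 109942280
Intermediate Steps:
(-16968 + 14674)*(-24120 - 23806) + p((-6)², -188) = (-16968 + 14674)*(-24120 - 23806) + (-6)² = -2294*(-47926) + 36 = 109942244 + 36 = 109942280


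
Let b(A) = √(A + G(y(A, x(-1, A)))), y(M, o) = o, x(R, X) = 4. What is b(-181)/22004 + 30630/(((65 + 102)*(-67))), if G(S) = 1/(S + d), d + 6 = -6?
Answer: -30630/11189 + 3*I*√322/88016 ≈ -2.7375 + 0.00061163*I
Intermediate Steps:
d = -12 (d = -6 - 6 = -12)
G(S) = 1/(-12 + S) (G(S) = 1/(S - 12) = 1/(-12 + S))
b(A) = √(-⅛ + A) (b(A) = √(A + 1/(-12 + 4)) = √(A + 1/(-8)) = √(A - ⅛) = √(-⅛ + A))
b(-181)/22004 + 30630/(((65 + 102)*(-67))) = (√(-2 + 16*(-181))/4)/22004 + 30630/(((65 + 102)*(-67))) = (√(-2 - 2896)/4)*(1/22004) + 30630/((167*(-67))) = (√(-2898)/4)*(1/22004) + 30630/(-11189) = ((3*I*√322)/4)*(1/22004) + 30630*(-1/11189) = (3*I*√322/4)*(1/22004) - 30630/11189 = 3*I*√322/88016 - 30630/11189 = -30630/11189 + 3*I*√322/88016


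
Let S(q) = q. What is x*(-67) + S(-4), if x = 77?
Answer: -5163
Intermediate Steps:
x*(-67) + S(-4) = 77*(-67) - 4 = -5159 - 4 = -5163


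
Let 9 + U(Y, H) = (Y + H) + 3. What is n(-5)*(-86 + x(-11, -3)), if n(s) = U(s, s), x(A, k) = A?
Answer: 1552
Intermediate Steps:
U(Y, H) = -6 + H + Y (U(Y, H) = -9 + ((Y + H) + 3) = -9 + ((H + Y) + 3) = -9 + (3 + H + Y) = -6 + H + Y)
n(s) = -6 + 2*s (n(s) = -6 + s + s = -6 + 2*s)
n(-5)*(-86 + x(-11, -3)) = (-6 + 2*(-5))*(-86 - 11) = (-6 - 10)*(-97) = -16*(-97) = 1552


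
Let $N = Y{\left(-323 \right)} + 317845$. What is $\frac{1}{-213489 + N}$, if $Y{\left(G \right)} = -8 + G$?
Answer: $\frac{1}{104025} \approx 9.6131 \cdot 10^{-6}$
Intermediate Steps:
$N = 317514$ ($N = \left(-8 - 323\right) + 317845 = -331 + 317845 = 317514$)
$\frac{1}{-213489 + N} = \frac{1}{-213489 + 317514} = \frac{1}{104025}$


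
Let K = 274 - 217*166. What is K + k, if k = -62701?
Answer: -98449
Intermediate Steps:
K = -35748 (K = 274 - 36022 = -35748)
K + k = -35748 - 62701 = -98449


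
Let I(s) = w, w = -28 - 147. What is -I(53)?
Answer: 175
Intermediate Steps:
w = -175
I(s) = -175
-I(53) = -1*(-175) = 175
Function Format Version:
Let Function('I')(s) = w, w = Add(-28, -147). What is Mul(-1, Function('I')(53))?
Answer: 175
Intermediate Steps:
w = -175
Function('I')(s) = -175
Mul(-1, Function('I')(53)) = Mul(-1, -175) = 175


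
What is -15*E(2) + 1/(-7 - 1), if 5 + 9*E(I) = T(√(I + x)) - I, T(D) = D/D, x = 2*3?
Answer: 79/8 ≈ 9.8750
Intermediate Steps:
x = 6
T(D) = 1
E(I) = -4/9 - I/9 (E(I) = -5/9 + (1 - I)/9 = -5/9 + (⅑ - I/9) = -4/9 - I/9)
-15*E(2) + 1/(-7 - 1) = -15*(-4/9 - ⅑*2) + 1/(-7 - 1) = -15*(-4/9 - 2/9) + 1/(-8) = -15*(-⅔) - ⅛ = 10 - ⅛ = 79/8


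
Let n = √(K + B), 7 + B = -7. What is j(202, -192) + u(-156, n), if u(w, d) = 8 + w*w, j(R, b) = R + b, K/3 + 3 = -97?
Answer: 24354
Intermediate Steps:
K = -300 (K = -9 + 3*(-97) = -9 - 291 = -300)
B = -14 (B = -7 - 7 = -14)
n = I*√314 (n = √(-300 - 14) = √(-314) = I*√314 ≈ 17.72*I)
u(w, d) = 8 + w²
j(202, -192) + u(-156, n) = (202 - 192) + (8 + (-156)²) = 10 + (8 + 24336) = 10 + 24344 = 24354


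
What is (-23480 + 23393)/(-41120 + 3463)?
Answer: 87/37657 ≈ 0.0023103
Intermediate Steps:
(-23480 + 23393)/(-41120 + 3463) = -87/(-37657) = -87*(-1/37657) = 87/37657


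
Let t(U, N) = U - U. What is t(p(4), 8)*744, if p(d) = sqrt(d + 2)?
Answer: 0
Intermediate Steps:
p(d) = sqrt(2 + d)
t(U, N) = 0
t(p(4), 8)*744 = 0*744 = 0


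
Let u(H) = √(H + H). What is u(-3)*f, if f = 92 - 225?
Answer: -133*I*√6 ≈ -325.78*I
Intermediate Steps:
u(H) = √2*√H (u(H) = √(2*H) = √2*√H)
f = -133
u(-3)*f = (√2*√(-3))*(-133) = (√2*(I*√3))*(-133) = (I*√6)*(-133) = -133*I*√6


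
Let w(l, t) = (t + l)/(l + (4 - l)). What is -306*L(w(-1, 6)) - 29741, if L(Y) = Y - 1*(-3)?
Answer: -62083/2 ≈ -31042.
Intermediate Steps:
w(l, t) = l/4 + t/4 (w(l, t) = (l + t)/4 = (l + t)*(¼) = l/4 + t/4)
L(Y) = 3 + Y (L(Y) = Y + 3 = 3 + Y)
-306*L(w(-1, 6)) - 29741 = -306*(3 + ((¼)*(-1) + (¼)*6)) - 29741 = -306*(3 + (-¼ + 3/2)) - 29741 = -306*(3 + 5/4) - 29741 = -306*17/4 - 29741 = -2601/2 - 29741 = -62083/2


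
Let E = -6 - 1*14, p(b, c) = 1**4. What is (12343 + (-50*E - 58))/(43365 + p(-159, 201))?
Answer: 13285/43366 ≈ 0.30635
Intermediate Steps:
p(b, c) = 1
E = -20 (E = -6 - 14 = -20)
(12343 + (-50*E - 58))/(43365 + p(-159, 201)) = (12343 + (-50*(-20) - 58))/(43365 + 1) = (12343 + (1000 - 58))/43366 = (12343 + 942)*(1/43366) = 13285*(1/43366) = 13285/43366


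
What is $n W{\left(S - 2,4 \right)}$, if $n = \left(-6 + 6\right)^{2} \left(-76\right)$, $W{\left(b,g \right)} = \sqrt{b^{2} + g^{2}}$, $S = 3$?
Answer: $0$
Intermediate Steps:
$n = 0$ ($n = 0^{2} \left(-76\right) = 0 \left(-76\right) = 0$)
$n W{\left(S - 2,4 \right)} = 0 \sqrt{\left(3 - 2\right)^{2} + 4^{2}} = 0 \sqrt{1^{2} + 16} = 0 \sqrt{1 + 16} = 0 \sqrt{17} = 0$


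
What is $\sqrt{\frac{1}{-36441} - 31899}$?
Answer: $\frac{2 i \sqrt{1176671245385}}{12147} \approx 178.6 i$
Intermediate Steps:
$\sqrt{\frac{1}{-36441} - 31899} = \sqrt{- \frac{1}{36441} - 31899} = \sqrt{- \frac{1162431460}{36441}} = \frac{2 i \sqrt{1176671245385}}{12147}$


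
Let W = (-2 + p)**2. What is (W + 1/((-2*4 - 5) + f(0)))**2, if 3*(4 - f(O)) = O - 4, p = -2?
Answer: 133225/529 ≈ 251.84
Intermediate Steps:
f(O) = 16/3 - O/3 (f(O) = 4 - (O - 4)/3 = 4 - (-4 + O)/3 = 4 + (4/3 - O/3) = 16/3 - O/3)
W = 16 (W = (-2 - 2)**2 = (-4)**2 = 16)
(W + 1/((-2*4 - 5) + f(0)))**2 = (16 + 1/((-2*4 - 5) + (16/3 - 1/3*0)))**2 = (16 + 1/((-8 - 5) + (16/3 + 0)))**2 = (16 + 1/(-13 + 16/3))**2 = (16 + 1/(-23/3))**2 = (16 - 3/23)**2 = (365/23)**2 = 133225/529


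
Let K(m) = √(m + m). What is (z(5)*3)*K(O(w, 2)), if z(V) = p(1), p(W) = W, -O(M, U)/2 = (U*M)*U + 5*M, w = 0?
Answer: 0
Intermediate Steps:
O(M, U) = -10*M - 2*M*U² (O(M, U) = -2*((U*M)*U + 5*M) = -2*((M*U)*U + 5*M) = -2*(M*U² + 5*M) = -2*(5*M + M*U²) = -10*M - 2*M*U²)
K(m) = √2*√m (K(m) = √(2*m) = √2*√m)
z(V) = 1
(z(5)*3)*K(O(w, 2)) = (1*3)*(√2*√(-2*0*(5 + 2²))) = 3*(√2*√(-2*0*(5 + 4))) = 3*(√2*√(-2*0*9)) = 3*(√2*√0) = 3*(√2*0) = 3*0 = 0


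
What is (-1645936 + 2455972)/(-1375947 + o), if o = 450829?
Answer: -405018/462559 ≈ -0.87560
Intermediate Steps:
(-1645936 + 2455972)/(-1375947 + o) = (-1645936 + 2455972)/(-1375947 + 450829) = 810036/(-925118) = 810036*(-1/925118) = -405018/462559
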